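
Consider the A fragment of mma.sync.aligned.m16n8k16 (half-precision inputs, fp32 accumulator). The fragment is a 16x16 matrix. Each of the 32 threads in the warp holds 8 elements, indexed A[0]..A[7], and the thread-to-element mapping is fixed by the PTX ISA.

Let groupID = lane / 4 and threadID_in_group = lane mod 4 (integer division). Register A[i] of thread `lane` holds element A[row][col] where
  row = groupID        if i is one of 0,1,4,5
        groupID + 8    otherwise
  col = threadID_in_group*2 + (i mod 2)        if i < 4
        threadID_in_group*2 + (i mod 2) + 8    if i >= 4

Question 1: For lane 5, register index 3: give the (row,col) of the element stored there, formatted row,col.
9,3

lane 5: gid=1 (5/4), tid=1 (5%4)
i=3: r=1+8=9, c=1*2+1+0=3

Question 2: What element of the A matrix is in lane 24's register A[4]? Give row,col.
6,8

lane 24: gr=6 (24/4), th=0 (24%4)
i=4: r=6+0=6, c=0*2+0+8=8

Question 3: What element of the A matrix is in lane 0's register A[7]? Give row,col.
8,9

lane 0→0/4=0, 0 mod 4=0
i=7  r:0+8→8  c:2·0+1+8→9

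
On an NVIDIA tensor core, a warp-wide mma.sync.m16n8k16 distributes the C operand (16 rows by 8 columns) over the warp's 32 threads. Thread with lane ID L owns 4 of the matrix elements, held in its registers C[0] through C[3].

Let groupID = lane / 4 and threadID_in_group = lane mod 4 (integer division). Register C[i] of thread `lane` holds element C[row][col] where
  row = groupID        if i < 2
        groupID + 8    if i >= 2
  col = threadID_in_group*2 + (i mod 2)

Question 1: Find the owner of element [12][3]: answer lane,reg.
17,3

r: 12->gid=4,r8=1  c: 3->tid=1,i&1=1
L=4*4+1=17  i=1*2+1=3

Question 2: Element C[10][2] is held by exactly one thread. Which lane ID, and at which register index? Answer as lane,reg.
9,2

r=10⇒gr=2,Rb=1  c=2⇒th=1,odd=0
L=2*4+1=9  i=1*2+0=2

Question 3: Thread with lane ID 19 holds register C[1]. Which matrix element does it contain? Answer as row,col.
L=19→G=19>>2=4, T=19&3=3
[1]→row 4+0=4  col 3·2+1=7

4,7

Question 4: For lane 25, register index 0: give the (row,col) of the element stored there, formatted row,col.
6,2

L=25=>grp=25>>2=6, tig=25&3=1
[0]=>row 6+0=6  col 1·2+0=2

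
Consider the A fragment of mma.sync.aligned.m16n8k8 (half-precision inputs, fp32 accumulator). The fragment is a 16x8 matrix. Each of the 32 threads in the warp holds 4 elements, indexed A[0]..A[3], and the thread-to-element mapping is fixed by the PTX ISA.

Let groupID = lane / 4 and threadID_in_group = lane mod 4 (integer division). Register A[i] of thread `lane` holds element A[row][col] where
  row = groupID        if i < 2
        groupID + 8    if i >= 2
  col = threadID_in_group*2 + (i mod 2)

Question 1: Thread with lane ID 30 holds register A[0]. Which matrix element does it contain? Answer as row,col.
L=30→G=30>>2=7, T=30&3=2
[0]→row 7+0=7  col 2·2+0=4

7,4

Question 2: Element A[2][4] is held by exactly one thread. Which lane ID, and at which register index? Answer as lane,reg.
r=2⇒gr=2,Rb=0  c=4⇒th=2,odd=0
L=2*4+2=10  i=0*2+0=0

10,0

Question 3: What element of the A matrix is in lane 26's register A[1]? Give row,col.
lane 26->26/4=6, 26 mod 4=2
i=1  r:6+0->6  c:2·2+1->5

6,5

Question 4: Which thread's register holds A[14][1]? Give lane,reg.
r=14→G=6,rhi=1  c=1→T=0,p=1
L=6*4+0=24  i=1*2+1=3

24,3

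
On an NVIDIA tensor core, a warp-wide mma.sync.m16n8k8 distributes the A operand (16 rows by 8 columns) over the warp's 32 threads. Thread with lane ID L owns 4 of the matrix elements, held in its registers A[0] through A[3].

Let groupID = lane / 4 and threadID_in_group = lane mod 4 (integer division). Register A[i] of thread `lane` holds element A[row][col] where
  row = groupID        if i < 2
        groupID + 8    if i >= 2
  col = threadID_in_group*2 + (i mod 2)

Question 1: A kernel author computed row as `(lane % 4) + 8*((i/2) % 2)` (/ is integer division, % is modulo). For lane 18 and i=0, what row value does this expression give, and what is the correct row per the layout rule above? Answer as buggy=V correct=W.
buggy=2 correct=4

`(lane % 4) + 8*((i/2) % 2)`[18,0]=>2
L=18=>grp=18>>2=4, tig=18&3=2
[0]=>row 4+0=4  col 2·2+0=4
row: 2 vs 4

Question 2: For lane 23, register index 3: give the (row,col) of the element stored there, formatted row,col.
13,7

lane 23→23/4=5, 23 mod 4=3
i=3  r:5+8→13  c:2·3+1→7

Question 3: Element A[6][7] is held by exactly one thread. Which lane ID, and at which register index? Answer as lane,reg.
27,1

r=6⇒gr=6,Rb=0  c=7⇒th=3,odd=1
L=6*4+3=27  i=0*2+1=1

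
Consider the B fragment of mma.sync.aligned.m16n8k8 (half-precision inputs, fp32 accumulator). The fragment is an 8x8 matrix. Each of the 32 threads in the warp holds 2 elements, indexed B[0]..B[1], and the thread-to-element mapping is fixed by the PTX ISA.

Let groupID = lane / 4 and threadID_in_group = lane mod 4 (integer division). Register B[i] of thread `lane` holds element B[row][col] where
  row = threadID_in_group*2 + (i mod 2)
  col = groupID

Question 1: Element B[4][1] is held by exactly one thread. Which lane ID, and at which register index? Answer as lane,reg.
6,0

c=1⇒gr=1  r=4⇒th=2,odd=0
L=1*4+2=6  i=0=0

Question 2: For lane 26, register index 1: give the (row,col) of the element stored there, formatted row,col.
5,6

26: grp=6,tig=2
[1] (2*2+1,6) = (5,6)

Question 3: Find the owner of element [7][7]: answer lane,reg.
31,1

c=7⇒gr=7  r=7⇒th=3,odd=1
L=7*4+3=31  i=1=1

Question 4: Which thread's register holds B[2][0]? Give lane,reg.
c=0→G=0  r=2→T=1,p=0
L=0*4+1=1  i=0=0

1,0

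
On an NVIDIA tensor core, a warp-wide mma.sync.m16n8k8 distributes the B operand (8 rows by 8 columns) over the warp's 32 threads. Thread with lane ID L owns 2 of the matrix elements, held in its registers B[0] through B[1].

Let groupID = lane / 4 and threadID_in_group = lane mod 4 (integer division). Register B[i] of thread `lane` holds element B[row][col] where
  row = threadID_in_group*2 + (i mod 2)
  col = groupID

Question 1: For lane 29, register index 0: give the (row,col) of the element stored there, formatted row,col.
2,7

L=29=>grp=29>>2=7, tig=29&3=1
[0]=>row 1·2+0=2  col grp=7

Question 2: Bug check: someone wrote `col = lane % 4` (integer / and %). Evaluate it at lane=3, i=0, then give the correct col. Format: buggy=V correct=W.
buggy=3 correct=0

`lane % 4`[3,0]→3
lane 3: G=0 (3/4), T=3 (3%4)
i=0: r=3*2+0=6, c=G=0
col: 3 vs 0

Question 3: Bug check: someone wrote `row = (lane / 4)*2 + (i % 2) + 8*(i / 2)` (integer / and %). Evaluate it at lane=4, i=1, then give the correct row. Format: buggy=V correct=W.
buggy=3 correct=1

`(lane / 4)*2 + (i % 2) + 8*(i / 2)`[4,1]→3
L=4→G=4>>2=1, T=4&3=0
[1]→row 0·2+1=1  col G=1
row: 3 vs 1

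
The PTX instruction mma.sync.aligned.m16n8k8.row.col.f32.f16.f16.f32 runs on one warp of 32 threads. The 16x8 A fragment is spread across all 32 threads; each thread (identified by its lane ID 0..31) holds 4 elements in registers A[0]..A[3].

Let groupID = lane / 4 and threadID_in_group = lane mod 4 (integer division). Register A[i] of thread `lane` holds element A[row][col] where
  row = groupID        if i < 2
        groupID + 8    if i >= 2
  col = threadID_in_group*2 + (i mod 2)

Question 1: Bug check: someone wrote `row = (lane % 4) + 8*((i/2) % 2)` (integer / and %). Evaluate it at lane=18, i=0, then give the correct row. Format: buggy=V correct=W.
buggy=2 correct=4

`(lane % 4) + 8*((i/2) % 2)`[18,0]->2
lane 18: g=4 (18/4), t=2 (18%4)
i=0: r=4+0=4, c=2*2+0=4
row: 2 vs 4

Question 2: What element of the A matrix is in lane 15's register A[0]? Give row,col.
L=15->gid=15>>2=3, tid=15&3=3
[0]->row 3+0=3  col 3·2+0=6

3,6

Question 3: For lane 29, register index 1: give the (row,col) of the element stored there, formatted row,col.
29: gid=7,tid=1
[1] (7+0,1*2+1) = (7,3)

7,3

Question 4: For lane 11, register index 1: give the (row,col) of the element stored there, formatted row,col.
L=11->g=11>>2=2, t=11&3=3
[1]->row 2+0=2  col 3·2+1=7

2,7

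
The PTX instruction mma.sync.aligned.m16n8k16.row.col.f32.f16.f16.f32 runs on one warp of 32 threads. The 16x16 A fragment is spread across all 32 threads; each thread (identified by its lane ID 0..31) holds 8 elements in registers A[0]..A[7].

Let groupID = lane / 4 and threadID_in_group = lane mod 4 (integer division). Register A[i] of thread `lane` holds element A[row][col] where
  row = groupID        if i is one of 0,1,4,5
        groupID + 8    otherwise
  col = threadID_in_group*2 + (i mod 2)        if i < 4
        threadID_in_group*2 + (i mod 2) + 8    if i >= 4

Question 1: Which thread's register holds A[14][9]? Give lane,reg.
24,7

r=14→G=6,rhi=1  c=9→chi=1,T=0,p=1
L=6*4+0=24  i=1*4+1*2+1=7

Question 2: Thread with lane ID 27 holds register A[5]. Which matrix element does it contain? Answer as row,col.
27: G=6,T=3
[5] (6+0,3*2+1+8) = (6,15)

6,15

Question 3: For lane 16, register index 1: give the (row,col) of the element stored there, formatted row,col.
4,1

L=16->g=16>>2=4, t=16&3=0
[1]->row 4+0=4  col 0·2+1+0=1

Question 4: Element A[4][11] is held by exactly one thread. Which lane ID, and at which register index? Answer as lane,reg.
r=4→G=4,rhi=0  c=11→chi=1,T=1,p=1
L=4*4+1=17  i=1*4+0*2+1=5

17,5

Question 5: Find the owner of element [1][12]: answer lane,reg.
r=1→G=1,rhi=0  c=12→chi=1,T=2,p=0
L=1*4+2=6  i=1*4+0*2+0=4

6,4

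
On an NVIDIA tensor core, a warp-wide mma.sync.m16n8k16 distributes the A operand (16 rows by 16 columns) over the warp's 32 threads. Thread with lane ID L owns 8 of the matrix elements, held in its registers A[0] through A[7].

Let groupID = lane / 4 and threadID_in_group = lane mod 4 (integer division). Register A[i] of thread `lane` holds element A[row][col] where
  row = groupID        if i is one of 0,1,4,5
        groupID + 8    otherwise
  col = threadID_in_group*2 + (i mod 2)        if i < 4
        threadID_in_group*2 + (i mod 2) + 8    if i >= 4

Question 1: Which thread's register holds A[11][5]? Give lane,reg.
r=11→G=3,rhi=1  c=5→chi=0,T=2,p=1
L=3*4+2=14  i=0*4+1*2+1=3

14,3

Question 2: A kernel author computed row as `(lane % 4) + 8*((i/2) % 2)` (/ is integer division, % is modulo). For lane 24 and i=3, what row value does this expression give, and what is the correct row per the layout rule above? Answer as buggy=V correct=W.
buggy=8 correct=14

`(lane % 4) + 8*((i/2) % 2)`[24,3]=>8
24: grp=6,tig=0
[3] (6+8,0*2+1+0) = (14,1)
row: 8 vs 14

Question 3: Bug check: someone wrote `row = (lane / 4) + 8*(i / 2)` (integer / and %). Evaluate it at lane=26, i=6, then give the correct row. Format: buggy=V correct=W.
buggy=30 correct=14

`(lane / 4) + 8*(i / 2)`[26,6]->30
lane 26: g=6 (26/4), t=2 (26%4)
i=6: r=6+8=14, c=2*2+0+8=12
row: 30 vs 14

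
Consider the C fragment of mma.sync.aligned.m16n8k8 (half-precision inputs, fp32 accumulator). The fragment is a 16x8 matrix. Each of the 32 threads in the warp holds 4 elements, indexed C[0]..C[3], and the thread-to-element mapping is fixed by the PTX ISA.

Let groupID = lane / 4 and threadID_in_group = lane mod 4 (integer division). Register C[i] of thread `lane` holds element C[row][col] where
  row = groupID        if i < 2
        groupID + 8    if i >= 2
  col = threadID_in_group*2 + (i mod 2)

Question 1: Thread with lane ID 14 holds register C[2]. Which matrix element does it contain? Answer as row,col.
11,4

14: gr=3,th=2
[2] (3+8,2*2+0) = (11,4)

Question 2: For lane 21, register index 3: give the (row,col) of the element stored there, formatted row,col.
L=21->g=21>>2=5, t=21&3=1
[3]->row 5+8=13  col 1·2+1=3

13,3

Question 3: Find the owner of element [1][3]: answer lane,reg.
r=1->g=1,rb=0  c=3->t=1,b0=1
L=1*4+1=5  i=0*2+1=1

5,1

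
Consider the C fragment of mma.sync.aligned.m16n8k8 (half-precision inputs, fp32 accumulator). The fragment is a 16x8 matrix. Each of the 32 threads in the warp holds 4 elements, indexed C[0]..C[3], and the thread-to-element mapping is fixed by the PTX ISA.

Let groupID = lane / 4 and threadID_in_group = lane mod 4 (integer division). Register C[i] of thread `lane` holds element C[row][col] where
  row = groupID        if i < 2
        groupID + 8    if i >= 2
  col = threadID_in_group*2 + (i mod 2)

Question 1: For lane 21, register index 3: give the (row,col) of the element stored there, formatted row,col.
L=21->gid=21>>2=5, tid=21&3=1
[3]->row 5+8=13  col 1·2+1=3

13,3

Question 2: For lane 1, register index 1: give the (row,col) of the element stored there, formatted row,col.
1: gid=0,tid=1
[1] (0+0,1*2+1) = (0,3)

0,3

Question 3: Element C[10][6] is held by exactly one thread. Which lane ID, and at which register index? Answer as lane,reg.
r=10->g=2,rb=1  c=6->t=3,b0=0
L=2*4+3=11  i=1*2+0=2

11,2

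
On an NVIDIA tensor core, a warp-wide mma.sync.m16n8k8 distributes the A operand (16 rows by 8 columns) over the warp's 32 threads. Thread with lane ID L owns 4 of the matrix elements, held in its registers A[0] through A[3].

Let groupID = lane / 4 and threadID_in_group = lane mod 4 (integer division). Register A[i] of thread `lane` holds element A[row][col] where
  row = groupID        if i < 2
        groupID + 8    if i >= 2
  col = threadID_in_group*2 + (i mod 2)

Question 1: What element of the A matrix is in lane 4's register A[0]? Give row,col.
1,0

lane 4: grp=1 (4/4), tig=0 (4%4)
i=0: r=1+0=1, c=0*2+0=0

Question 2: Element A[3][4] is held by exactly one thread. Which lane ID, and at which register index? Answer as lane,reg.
14,0

r=3⇒gr=3,Rb=0  c=4⇒th=2,odd=0
L=3*4+2=14  i=0*2+0=0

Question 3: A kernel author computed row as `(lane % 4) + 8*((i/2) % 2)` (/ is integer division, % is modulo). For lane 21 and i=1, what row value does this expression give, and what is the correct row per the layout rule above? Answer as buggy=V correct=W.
`(lane % 4) + 8*((i/2) % 2)`[21,1]->1
21: gid=5,tid=1
[1] (5+0,1*2+1) = (5,3)
row: 1 vs 5

buggy=1 correct=5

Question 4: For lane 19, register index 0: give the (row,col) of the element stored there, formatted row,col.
4,6

L=19⇒gr=19>>2=4, th=19&3=3
[0]⇒row 4+0=4  col 3·2+0=6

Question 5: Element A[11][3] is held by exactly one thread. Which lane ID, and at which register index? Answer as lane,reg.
13,3

r:11=>grp=3,rB=1  c:3=>tig=1,lo=1
L=3*4+1=13  i=1*2+1=3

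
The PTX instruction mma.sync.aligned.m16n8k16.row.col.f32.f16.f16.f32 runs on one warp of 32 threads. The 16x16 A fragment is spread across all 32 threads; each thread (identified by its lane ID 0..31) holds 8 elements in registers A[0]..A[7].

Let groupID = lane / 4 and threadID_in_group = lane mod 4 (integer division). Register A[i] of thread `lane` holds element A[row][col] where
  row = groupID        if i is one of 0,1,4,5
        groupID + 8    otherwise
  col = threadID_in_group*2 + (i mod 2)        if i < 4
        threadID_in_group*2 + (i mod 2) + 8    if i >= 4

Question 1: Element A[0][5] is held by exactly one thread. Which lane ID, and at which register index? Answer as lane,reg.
2,1

r:0=>grp=0,rB=0  c:5=>cB=0,tig=2,lo=1
L=0*4+2=2  i=0*4+0*2+1=1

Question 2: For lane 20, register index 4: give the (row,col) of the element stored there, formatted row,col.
L=20⇒gr=20>>2=5, th=20&3=0
[4]⇒row 5+0=5  col 0·2+0+8=8

5,8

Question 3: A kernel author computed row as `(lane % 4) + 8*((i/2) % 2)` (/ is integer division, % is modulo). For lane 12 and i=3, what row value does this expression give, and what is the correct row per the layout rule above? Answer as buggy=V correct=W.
`(lane % 4) + 8*((i/2) % 2)`[12,3]->8
lane 12->12/4=3, 12 mod 4=0
i=3  r:3+8->11  c:2·0+1+0->1
row: 8 vs 11

buggy=8 correct=11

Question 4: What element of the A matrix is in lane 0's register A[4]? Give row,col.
L=0⇒gr=0>>2=0, th=0&3=0
[4]⇒row 0+0=0  col 0·2+0+8=8

0,8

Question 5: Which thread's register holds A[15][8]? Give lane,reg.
r=15→G=7,rhi=1  c=8→chi=1,T=0,p=0
L=7*4+0=28  i=1*4+1*2+0=6

28,6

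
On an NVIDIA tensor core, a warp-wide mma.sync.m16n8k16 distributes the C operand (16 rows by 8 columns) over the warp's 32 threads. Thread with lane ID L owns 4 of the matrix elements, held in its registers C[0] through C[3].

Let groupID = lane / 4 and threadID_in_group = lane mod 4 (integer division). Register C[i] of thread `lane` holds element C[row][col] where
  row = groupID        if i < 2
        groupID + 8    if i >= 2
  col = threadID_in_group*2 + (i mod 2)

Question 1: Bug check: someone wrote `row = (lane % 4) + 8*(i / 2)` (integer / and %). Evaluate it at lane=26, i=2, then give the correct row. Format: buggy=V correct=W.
`(lane % 4) + 8*(i / 2)`[26,2]->10
lane 26: gid=6 (26/4), tid=2 (26%4)
i=2: r=6+8=14, c=2*2+0=4
row: 10 vs 14

buggy=10 correct=14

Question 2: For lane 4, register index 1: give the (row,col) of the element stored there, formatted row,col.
lane 4=>4/4=1, 4 mod 4=0
i=1  r:1+0=>1  c:2·0+1=>1

1,1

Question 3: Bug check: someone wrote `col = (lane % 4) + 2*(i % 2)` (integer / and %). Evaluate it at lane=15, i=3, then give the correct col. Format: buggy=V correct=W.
buggy=5 correct=7

`(lane % 4) + 2*(i % 2)`[15,3]->5
L=15->g=15>>2=3, t=15&3=3
[3]->row 3+8=11  col 3·2+1=7
col: 5 vs 7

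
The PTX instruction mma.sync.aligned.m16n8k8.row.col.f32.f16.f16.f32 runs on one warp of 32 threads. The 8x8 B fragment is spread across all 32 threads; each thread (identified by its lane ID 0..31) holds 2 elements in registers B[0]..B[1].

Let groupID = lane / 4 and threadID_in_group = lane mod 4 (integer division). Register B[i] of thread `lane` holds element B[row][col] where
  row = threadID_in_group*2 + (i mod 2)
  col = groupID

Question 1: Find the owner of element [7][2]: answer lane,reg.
11,1

c:2=>grp=2  r:7=>tig=3,lo=1
L=2*4+3=11  i=1=1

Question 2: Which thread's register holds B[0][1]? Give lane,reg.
c=1⇒gr=1  r=0⇒th=0,odd=0
L=1*4+0=4  i=0=0

4,0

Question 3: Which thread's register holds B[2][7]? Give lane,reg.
29,0

c=7->g=7  r=2->t=1,b0=0
L=7*4+1=29  i=0=0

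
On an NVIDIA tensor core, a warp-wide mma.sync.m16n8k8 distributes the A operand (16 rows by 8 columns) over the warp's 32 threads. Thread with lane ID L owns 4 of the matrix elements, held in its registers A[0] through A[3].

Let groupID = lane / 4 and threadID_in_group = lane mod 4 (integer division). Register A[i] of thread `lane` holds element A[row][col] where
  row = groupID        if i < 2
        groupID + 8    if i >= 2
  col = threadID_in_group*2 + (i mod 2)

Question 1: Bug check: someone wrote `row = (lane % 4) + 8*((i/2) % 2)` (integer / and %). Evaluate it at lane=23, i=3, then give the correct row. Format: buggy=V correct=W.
buggy=11 correct=13

`(lane % 4) + 8*((i/2) % 2)`[23,3]→11
lane 23→23/4=5, 23 mod 4=3
i=3  r:5+8→13  c:2·3+1→7
row: 11 vs 13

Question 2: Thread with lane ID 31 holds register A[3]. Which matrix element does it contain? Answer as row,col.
lane 31: G=7 (31/4), T=3 (31%4)
i=3: r=7+8=15, c=3*2+1=7

15,7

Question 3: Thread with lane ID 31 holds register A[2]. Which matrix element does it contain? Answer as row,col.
lane 31->31/4=7, 31 mod 4=3
i=2  r:7+8->15  c:2·3+0->6

15,6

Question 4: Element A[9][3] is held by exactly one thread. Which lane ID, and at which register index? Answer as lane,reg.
r=9⇒gr=1,Rb=1  c=3⇒th=1,odd=1
L=1*4+1=5  i=1*2+1=3

5,3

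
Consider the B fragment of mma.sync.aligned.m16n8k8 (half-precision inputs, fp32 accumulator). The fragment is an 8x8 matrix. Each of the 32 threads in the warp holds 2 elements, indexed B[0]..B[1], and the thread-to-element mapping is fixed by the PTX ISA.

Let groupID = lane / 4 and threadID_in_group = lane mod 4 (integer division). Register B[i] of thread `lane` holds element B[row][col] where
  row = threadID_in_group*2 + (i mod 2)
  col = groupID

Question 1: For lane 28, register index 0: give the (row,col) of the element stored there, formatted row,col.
lane 28: G=7 (28/4), T=0 (28%4)
i=0: r=0*2+0=0, c=G=7

0,7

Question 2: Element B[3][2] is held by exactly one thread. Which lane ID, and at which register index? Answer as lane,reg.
9,1

c=2->g=2  r=3->t=1,b0=1
L=2*4+1=9  i=1=1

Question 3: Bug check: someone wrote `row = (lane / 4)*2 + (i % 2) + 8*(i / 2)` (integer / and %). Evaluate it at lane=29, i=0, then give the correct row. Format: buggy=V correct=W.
`(lane / 4)*2 + (i % 2) + 8*(i / 2)`[29,0]→14
lane 29→29/4=7, 29 mod 4=1
i=0  r:2·1+0→2  c:7
row: 14 vs 2

buggy=14 correct=2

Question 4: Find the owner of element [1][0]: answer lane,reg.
c=0->g=0  r=1->t=0,b0=1
L=0*4+0=0  i=1=1

0,1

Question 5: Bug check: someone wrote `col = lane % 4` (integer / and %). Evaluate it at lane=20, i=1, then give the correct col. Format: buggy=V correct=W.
buggy=0 correct=5

`lane % 4`[20,1]⇒0
20: gr=5,th=0
[1] (0*2+1,5) = (1,5)
col: 0 vs 5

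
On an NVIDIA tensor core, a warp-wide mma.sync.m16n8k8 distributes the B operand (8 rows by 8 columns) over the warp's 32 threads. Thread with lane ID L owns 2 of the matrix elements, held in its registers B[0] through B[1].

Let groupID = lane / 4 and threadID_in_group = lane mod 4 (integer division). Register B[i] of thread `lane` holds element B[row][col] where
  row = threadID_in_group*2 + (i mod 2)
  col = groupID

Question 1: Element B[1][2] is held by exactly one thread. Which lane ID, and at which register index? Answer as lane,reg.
c=2⇒gr=2  r=1⇒th=0,odd=1
L=2*4+0=8  i=1=1

8,1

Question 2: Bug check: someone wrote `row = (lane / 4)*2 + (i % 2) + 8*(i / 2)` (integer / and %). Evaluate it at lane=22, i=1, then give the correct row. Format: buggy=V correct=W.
buggy=11 correct=5

`(lane / 4)*2 + (i % 2) + 8*(i / 2)`[22,1]→11
lane 22: G=5 (22/4), T=2 (22%4)
i=1: r=2*2+1=5, c=G=5
row: 11 vs 5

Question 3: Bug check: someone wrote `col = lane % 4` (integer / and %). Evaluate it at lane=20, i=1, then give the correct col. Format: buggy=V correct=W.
`lane % 4`[20,1]→0
lane 20: G=5 (20/4), T=0 (20%4)
i=1: r=0*2+1=1, c=G=5
col: 0 vs 5

buggy=0 correct=5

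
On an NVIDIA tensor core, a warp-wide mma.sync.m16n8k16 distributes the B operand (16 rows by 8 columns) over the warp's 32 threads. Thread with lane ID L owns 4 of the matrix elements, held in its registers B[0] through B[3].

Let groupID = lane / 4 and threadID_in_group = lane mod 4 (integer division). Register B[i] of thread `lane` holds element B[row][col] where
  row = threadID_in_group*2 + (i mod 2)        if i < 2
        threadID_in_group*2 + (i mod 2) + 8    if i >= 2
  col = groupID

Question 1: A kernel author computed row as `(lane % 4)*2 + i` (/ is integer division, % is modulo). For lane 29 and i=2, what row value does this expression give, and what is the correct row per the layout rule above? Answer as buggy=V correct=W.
`(lane % 4)*2 + i`[29,2]=>4
lane 29: grp=7 (29/4), tig=1 (29%4)
i=2: r=1*2+0+8=10, c=grp=7
row: 4 vs 10

buggy=4 correct=10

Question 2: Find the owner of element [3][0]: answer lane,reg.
1,1

c:0=>grp=0  r:3=>rB=0,tig=1,lo=1
L=0*4+1=1  i=0*2+1=1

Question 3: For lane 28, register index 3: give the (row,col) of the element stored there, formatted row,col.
9,7

lane 28: gr=7 (28/4), th=0 (28%4)
i=3: r=0*2+1+8=9, c=gr=7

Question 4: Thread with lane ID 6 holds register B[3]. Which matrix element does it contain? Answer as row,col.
13,1

lane 6: gr=1 (6/4), th=2 (6%4)
i=3: r=2*2+1+8=13, c=gr=1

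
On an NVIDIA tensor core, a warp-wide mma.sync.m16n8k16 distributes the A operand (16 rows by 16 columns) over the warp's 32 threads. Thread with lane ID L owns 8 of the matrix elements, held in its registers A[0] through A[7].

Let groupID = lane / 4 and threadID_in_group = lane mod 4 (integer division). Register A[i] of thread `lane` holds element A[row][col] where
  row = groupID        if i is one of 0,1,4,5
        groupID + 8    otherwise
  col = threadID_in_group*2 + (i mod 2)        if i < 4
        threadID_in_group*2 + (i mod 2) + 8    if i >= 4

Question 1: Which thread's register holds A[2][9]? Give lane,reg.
r=2->g=2,rb=0  c=9->cb=1,t=0,b0=1
L=2*4+0=8  i=1*4+0*2+1=5

8,5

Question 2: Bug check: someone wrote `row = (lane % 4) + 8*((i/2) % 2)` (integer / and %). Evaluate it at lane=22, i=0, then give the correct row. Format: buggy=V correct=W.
buggy=2 correct=5

`(lane % 4) + 8*((i/2) % 2)`[22,0]=>2
L=22=>grp=22>>2=5, tig=22&3=2
[0]=>row 5+0=5  col 2·2+0+0=4
row: 2 vs 5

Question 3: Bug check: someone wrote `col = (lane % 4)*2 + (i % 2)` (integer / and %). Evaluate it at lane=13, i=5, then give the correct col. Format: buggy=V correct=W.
buggy=3 correct=11

`(lane % 4)*2 + (i % 2)`[13,5]->3
L=13->gid=13>>2=3, tid=13&3=1
[5]->row 3+0=3  col 1·2+1+8=11
col: 3 vs 11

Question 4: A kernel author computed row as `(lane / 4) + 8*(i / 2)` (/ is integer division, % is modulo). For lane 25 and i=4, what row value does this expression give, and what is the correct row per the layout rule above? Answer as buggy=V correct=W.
buggy=22 correct=6

`(lane / 4) + 8*(i / 2)`[25,4]⇒22
lane 25: gr=6 (25/4), th=1 (25%4)
i=4: r=6+0=6, c=1*2+0+8=10
row: 22 vs 6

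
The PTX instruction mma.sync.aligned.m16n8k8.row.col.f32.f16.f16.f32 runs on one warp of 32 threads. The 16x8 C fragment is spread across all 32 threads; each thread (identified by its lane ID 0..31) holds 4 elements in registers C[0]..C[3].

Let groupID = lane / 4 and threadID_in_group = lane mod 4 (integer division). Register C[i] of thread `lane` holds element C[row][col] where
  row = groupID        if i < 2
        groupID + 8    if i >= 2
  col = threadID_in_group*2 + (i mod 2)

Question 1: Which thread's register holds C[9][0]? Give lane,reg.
4,2

r: 9->gid=1,r8=1  c: 0->tid=0,i&1=0
L=1*4+0=4  i=1*2+0=2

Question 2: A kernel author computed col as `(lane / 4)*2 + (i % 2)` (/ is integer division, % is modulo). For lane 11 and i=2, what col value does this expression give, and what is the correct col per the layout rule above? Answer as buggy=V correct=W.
`(lane / 4)*2 + (i % 2)`[11,2]→4
lane 11→11/4=2, 11 mod 4=3
i=2  r:2+8→10  c:2·3+0→6
col: 4 vs 6

buggy=4 correct=6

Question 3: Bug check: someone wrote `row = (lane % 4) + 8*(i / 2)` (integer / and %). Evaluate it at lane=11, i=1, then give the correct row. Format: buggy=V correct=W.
buggy=3 correct=2

`(lane % 4) + 8*(i / 2)`[11,1]=>3
lane 11: grp=2 (11/4), tig=3 (11%4)
i=1: r=2+0=2, c=3*2+1=7
row: 3 vs 2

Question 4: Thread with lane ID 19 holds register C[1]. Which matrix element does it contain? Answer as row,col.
19: g=4,t=3
[1] (4+0,3*2+1) = (4,7)

4,7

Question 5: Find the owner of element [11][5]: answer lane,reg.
14,3

r:11=>grp=3,rB=1  c:5=>tig=2,lo=1
L=3*4+2=14  i=1*2+1=3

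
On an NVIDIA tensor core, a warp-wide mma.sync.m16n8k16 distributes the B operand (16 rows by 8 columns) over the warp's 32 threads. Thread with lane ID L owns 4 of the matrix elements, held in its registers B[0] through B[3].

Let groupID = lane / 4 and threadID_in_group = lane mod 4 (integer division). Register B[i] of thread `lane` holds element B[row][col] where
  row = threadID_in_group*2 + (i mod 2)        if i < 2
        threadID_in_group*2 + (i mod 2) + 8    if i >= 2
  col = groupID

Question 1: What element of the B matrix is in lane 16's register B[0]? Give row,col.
16: G=4,T=0
[0] (0*2+0+0,4) = (0,4)

0,4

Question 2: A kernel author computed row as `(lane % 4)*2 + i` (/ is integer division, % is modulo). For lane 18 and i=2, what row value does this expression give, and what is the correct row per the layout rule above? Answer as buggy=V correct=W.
`(lane % 4)*2 + i`[18,2]→6
lane 18→18/4=4, 18 mod 4=2
i=2  r:2·2+0+8→12  c:4
row: 6 vs 12

buggy=6 correct=12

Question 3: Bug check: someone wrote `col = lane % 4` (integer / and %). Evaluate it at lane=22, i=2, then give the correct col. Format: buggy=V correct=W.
buggy=2 correct=5

`lane % 4`[22,2]->2
lane 22->22/4=5, 22 mod 4=2
i=2  r:2·2+0+8->12  c:5
col: 2 vs 5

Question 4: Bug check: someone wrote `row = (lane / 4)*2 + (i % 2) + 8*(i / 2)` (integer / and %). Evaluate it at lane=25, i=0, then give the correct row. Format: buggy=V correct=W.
buggy=12 correct=2

`(lane / 4)*2 + (i % 2) + 8*(i / 2)`[25,0]→12
lane 25→25/4=6, 25 mod 4=1
i=0  r:2·1+0+0→2  c:6
row: 12 vs 2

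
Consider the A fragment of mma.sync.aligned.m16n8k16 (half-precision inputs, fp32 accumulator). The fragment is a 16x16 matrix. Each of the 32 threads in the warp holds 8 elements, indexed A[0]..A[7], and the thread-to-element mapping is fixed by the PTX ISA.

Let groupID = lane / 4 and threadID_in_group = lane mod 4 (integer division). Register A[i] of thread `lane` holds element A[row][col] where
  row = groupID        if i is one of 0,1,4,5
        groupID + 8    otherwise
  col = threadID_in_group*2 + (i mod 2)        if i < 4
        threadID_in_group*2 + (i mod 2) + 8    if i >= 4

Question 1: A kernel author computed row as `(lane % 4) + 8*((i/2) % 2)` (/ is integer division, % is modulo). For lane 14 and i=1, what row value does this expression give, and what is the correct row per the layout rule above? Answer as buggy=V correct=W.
buggy=2 correct=3

`(lane % 4) + 8*((i/2) % 2)`[14,1]⇒2
14: gr=3,th=2
[1] (3+0,2*2+1+0) = (3,5)
row: 2 vs 3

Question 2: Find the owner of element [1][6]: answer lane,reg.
7,0

r=1⇒gr=1,Rb=0  c=6⇒Cb=0,th=3,odd=0
L=1*4+3=7  i=0*4+0*2+0=0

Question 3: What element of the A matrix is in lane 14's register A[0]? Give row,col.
14: grp=3,tig=2
[0] (3+0,2*2+0+0) = (3,4)

3,4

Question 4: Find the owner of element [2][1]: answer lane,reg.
r:2=>grp=2,rB=0  c:1=>cB=0,tig=0,lo=1
L=2*4+0=8  i=0*4+0*2+1=1

8,1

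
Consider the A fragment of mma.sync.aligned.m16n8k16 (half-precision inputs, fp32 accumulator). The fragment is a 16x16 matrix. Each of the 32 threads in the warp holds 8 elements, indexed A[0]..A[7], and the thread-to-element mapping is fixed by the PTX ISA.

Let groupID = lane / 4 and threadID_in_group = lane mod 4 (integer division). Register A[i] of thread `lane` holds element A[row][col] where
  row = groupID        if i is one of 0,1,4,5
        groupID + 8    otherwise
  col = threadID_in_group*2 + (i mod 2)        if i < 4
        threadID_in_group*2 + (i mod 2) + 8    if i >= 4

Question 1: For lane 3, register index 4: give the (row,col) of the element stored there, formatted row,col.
lane 3=>3/4=0, 3 mod 4=3
i=4  r:0+0=>0  c:2·3+0+8=>14

0,14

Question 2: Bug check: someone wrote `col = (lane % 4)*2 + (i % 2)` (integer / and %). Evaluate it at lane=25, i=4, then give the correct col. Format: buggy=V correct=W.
`(lane % 4)*2 + (i % 2)`[25,4]→2
lane 25→25/4=6, 25 mod 4=1
i=4  r:6+0→6  c:2·1+0+8→10
col: 2 vs 10

buggy=2 correct=10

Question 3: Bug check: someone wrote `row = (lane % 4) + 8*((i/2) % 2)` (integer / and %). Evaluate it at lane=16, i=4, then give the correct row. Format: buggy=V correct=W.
`(lane % 4) + 8*((i/2) % 2)`[16,4]→0
lane 16: G=4 (16/4), T=0 (16%4)
i=4: r=4+0=4, c=0*2+0+8=8
row: 0 vs 4

buggy=0 correct=4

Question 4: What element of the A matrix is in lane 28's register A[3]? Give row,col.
L=28->gid=28>>2=7, tid=28&3=0
[3]->row 7+8=15  col 0·2+1+0=1

15,1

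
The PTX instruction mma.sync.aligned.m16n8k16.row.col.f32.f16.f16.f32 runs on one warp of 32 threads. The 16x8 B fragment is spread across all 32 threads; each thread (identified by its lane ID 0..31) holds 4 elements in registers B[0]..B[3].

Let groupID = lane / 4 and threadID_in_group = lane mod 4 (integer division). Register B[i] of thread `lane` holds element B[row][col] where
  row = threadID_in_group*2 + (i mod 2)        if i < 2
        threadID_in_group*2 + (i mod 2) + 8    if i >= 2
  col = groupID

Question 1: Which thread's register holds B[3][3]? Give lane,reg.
c=3⇒gr=3  r=3⇒Rb=0,th=1,odd=1
L=3*4+1=13  i=0*2+1=1

13,1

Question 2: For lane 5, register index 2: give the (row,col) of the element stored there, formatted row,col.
10,1

L=5->gid=5>>2=1, tid=5&3=1
[2]->row 1·2+0+8=10  col gid=1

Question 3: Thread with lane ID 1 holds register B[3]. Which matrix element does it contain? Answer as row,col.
11,0

lane 1: gr=0 (1/4), th=1 (1%4)
i=3: r=1*2+1+8=11, c=gr=0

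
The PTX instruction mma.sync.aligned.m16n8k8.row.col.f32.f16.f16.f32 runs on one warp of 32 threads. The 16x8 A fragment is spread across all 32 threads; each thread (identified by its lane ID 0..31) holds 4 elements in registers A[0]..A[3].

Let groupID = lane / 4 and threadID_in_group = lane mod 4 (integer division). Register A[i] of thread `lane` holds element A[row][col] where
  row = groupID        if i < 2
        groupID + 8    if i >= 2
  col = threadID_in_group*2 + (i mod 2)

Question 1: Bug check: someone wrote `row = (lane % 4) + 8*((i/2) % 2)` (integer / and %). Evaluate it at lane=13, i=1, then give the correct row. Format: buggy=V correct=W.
`(lane % 4) + 8*((i/2) % 2)`[13,1]->1
lane 13->13/4=3, 13 mod 4=1
i=1  r:3+0->3  c:2·1+1->3
row: 1 vs 3

buggy=1 correct=3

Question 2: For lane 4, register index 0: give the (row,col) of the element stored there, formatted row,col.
lane 4: g=1 (4/4), t=0 (4%4)
i=0: r=1+0=1, c=0*2+0=0

1,0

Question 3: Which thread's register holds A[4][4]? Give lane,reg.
r=4->g=4,rb=0  c=4->t=2,b0=0
L=4*4+2=18  i=0*2+0=0

18,0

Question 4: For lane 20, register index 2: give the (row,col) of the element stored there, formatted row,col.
lane 20: G=5 (20/4), T=0 (20%4)
i=2: r=5+8=13, c=0*2+0=0

13,0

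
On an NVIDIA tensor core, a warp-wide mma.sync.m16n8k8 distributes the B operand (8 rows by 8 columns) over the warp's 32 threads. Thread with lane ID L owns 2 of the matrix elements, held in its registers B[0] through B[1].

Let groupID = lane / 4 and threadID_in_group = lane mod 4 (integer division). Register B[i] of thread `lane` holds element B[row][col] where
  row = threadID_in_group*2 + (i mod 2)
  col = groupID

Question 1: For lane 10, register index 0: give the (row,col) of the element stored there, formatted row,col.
4,2

lane 10->10/4=2, 10 mod 4=2
i=0  r:2·2+0->4  c:2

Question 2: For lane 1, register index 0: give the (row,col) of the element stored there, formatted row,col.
2,0

lane 1⇒1/4=0, 1 mod 4=1
i=0  r:2·1+0⇒2  c:0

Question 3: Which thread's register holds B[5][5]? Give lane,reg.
c=5->g=5  r=5->t=2,b0=1
L=5*4+2=22  i=1=1

22,1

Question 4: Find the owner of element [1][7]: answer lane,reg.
28,1

c: 7->gid=7  r: 1->tid=0,i&1=1
L=7*4+0=28  i=1=1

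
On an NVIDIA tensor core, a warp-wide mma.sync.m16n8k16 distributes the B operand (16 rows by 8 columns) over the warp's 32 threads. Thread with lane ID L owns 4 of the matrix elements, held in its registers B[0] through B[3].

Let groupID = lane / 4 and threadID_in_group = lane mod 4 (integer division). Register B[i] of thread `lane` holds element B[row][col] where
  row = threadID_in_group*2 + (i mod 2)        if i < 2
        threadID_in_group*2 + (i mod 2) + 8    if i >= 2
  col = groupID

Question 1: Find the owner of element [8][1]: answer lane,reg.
4,2

c: 1->gid=1  r: 8->r8=1,tid=0,i&1=0
L=1*4+0=4  i=1*2+0=2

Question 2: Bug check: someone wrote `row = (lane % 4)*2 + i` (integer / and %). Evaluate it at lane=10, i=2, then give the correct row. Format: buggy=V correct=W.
buggy=6 correct=12

`(lane % 4)*2 + i`[10,2]=>6
lane 10=>10/4=2, 10 mod 4=2
i=2  r:2·2+0+8=>12  c:2
row: 6 vs 12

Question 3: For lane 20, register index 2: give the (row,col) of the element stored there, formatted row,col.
L=20->g=20>>2=5, t=20&3=0
[2]->row 0·2+0+8=8  col g=5

8,5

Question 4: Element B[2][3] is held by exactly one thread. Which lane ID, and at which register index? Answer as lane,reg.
13,0

c:3=>grp=3  r:2=>rB=0,tig=1,lo=0
L=3*4+1=13  i=0*2+0=0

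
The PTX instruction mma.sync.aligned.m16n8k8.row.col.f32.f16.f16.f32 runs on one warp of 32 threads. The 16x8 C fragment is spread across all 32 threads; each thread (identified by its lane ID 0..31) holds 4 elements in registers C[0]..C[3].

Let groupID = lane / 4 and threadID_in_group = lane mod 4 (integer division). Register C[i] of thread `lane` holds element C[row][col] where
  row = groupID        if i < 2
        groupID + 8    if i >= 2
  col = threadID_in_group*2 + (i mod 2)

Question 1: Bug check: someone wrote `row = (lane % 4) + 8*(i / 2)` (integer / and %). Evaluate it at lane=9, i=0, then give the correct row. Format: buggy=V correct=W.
`(lane % 4) + 8*(i / 2)`[9,0]->1
9: g=2,t=1
[0] (2+0,1*2+0) = (2,2)
row: 1 vs 2

buggy=1 correct=2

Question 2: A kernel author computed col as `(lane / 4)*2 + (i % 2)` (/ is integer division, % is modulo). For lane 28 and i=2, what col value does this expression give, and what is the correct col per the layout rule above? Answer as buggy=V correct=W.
buggy=14 correct=0

`(lane / 4)*2 + (i % 2)`[28,2]->14
lane 28: gid=7 (28/4), tid=0 (28%4)
i=2: r=7+8=15, c=0*2+0=0
col: 14 vs 0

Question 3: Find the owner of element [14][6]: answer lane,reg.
r: 14->gid=6,r8=1  c: 6->tid=3,i&1=0
L=6*4+3=27  i=1*2+0=2

27,2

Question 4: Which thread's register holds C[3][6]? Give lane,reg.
15,0

r: 3->gid=3,r8=0  c: 6->tid=3,i&1=0
L=3*4+3=15  i=0*2+0=0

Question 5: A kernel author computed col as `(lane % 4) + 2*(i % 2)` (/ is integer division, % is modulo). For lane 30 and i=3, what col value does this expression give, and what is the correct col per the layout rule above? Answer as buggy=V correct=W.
buggy=4 correct=5

`(lane % 4) + 2*(i % 2)`[30,3]⇒4
lane 30⇒30/4=7, 30 mod 4=2
i=3  r:7+8⇒15  c:2·2+1⇒5
col: 4 vs 5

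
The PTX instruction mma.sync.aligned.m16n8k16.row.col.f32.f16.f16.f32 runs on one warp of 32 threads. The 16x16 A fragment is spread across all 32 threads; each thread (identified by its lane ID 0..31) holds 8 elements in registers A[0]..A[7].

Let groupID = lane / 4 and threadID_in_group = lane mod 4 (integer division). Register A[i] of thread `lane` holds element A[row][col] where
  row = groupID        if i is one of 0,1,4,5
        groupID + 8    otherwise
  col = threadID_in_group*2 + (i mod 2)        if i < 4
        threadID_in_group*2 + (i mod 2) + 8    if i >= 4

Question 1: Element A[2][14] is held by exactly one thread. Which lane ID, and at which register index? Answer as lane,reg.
r=2⇒gr=2,Rb=0  c=14⇒Cb=1,th=3,odd=0
L=2*4+3=11  i=1*4+0*2+0=4

11,4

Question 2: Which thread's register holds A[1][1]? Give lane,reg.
r=1⇒gr=1,Rb=0  c=1⇒Cb=0,th=0,odd=1
L=1*4+0=4  i=0*4+0*2+1=1

4,1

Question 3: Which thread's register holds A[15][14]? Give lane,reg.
31,6

r: 15->gid=7,r8=1  c: 14->c8=1,tid=3,i&1=0
L=7*4+3=31  i=1*4+1*2+0=6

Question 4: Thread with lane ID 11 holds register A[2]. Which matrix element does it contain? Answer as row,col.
lane 11: G=2 (11/4), T=3 (11%4)
i=2: r=2+8=10, c=3*2+0+0=6

10,6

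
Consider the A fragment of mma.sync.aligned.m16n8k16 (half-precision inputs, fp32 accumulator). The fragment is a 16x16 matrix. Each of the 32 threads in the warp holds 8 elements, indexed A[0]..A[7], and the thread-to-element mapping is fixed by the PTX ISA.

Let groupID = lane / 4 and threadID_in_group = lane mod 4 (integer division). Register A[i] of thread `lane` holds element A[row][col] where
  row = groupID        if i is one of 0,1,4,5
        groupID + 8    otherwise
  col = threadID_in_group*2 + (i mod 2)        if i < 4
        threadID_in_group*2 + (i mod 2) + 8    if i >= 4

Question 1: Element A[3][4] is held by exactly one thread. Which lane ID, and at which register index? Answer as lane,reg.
r=3->g=3,rb=0  c=4->cb=0,t=2,b0=0
L=3*4+2=14  i=0*4+0*2+0=0

14,0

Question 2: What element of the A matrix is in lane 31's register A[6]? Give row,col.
L=31->gid=31>>2=7, tid=31&3=3
[6]->row 7+8=15  col 3·2+0+8=14

15,14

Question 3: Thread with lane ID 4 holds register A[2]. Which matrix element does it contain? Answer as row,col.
9,0

lane 4: grp=1 (4/4), tig=0 (4%4)
i=2: r=1+8=9, c=0*2+0+0=0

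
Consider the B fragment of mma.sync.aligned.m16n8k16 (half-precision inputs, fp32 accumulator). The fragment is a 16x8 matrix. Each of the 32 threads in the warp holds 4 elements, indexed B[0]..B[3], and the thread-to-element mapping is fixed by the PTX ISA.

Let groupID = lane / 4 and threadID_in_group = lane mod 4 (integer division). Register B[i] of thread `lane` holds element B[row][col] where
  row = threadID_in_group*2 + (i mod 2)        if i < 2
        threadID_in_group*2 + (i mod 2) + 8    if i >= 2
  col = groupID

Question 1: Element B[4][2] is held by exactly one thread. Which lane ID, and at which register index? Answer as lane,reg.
10,0

c=2→G=2  r=4→rhi=0,T=2,p=0
L=2*4+2=10  i=0*2+0=0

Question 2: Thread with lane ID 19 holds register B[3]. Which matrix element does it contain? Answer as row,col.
15,4

lane 19: g=4 (19/4), t=3 (19%4)
i=3: r=3*2+1+8=15, c=g=4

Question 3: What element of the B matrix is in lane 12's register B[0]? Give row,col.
lane 12=>12/4=3, 12 mod 4=0
i=0  r:2·0+0+0=>0  c:3

0,3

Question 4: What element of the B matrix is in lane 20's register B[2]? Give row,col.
8,5

lane 20=>20/4=5, 20 mod 4=0
i=2  r:2·0+0+8=>8  c:5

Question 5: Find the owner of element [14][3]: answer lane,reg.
c=3→G=3  r=14→rhi=1,T=3,p=0
L=3*4+3=15  i=1*2+0=2

15,2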